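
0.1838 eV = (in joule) 1 eV = 1.6021766e-19 J, so 0.1838 eV = 0.1838 * 1.6021766e-19 = 2.9448007e-20 J. 2.9448007e-20 J = 2.9448007e-20 joule ≈ 2.945e-20 joule (4 s.f.). Final answer: 2.945e-20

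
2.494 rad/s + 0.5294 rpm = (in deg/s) 2.494 rad/s is already in rad/s. 1 rpm = 0.10471976 rad/s, so 0.5294 rpm = 0.5294 * 0.10471976 = 0.055438638 rad/s. Sum: 2.494 + 0.055438638 = 2.5494386 rad/s. 1 deg/s = 0.017453293 rad/s, so 2.5494386 rad/s = 2.5494386 / 0.017453293 = 146.07207 deg/s ≈ 146.1 deg/s (4 s.f.). Final answer: 146.1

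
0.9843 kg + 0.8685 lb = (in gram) 1378. Check: 0.9843 kg is already in kg. 1 lb = 0.45359237 kg, so 0.8685 lb = 0.8685 * 0.45359237 = 0.39394497 kg. Sum: 0.9843 + 0.39394497 = 1.378245 kg. 1 gram = 0.001 kg, so 1.378245 kg = 1.378245 / 0.001 = 1378.245 gram ≈ 1378 gram (4 s.f.).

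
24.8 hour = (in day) 1.033. Check: 1 hour = 3600 s, so 24.8 hour = 24.8 * 3600 = 89280 s. 1 day = 86400 s, so 89280 s = 89280 / 86400 = 1.0333333 day ≈ 1.033 day (4 s.f.).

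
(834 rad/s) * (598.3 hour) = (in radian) 1.796e+09. Check: 834 rad/s is already in rad/s. 1 hour = 3600 s, so 598.3 hour = 598.3 * 3600 = 2153880 s. Combine: 834 rad/s * 2153880 s = 1.7963359e+09 rad. 1.7963359e+09 rad = 1.7963359e+09 radian ≈ 1.796e+09 radian (4 s.f.).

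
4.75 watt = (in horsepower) 4.75 watt = 4.75 W. 1 horsepower = 745.69987 W, so 4.75 W = 4.75 / 745.69987 = 0.0063698549 horsepower ≈ 0.00637 horsepower (4 s.f.). Final answer: 0.00637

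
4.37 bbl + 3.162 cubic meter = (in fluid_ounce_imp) 1.357e+05. Check: 1 bbl = 0.15898729 m^3, so 4.37 bbl = 4.37 * 0.15898729 = 0.69477448 m^3. 3.162 cubic meter = 3.162 m^3. Sum: 0.69477448 + 3.162 = 3.8567745 m^3. 1 fluid_ounce_imp = 2.8413063e-05 m^3, so 3.8567745 m^3 = 3.8567745 / 2.8413063e-05 = 135739.49 fluid_ounce_imp ≈ 1.357e+05 fluid_ounce_imp (4 s.f.).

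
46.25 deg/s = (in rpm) 1 deg/s = 0.017453293 rad/s, so 46.25 deg/s = 46.25 * 0.017453293 = 0.80721478 rad/s. 1 rpm = 0.10471976 rad/s, so 0.80721478 rad/s = 0.80721478 / 0.10471976 = 7.7083333 rpm ≈ 7.708 rpm (4 s.f.). Final answer: 7.708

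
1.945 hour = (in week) 1 hour = 3600 s, so 1.945 hour = 1.945 * 3600 = 7002 s. 1 week = 604800 s, so 7002 s = 7002 / 604800 = 0.011577381 week ≈ 0.01158 week (4 s.f.). Final answer: 0.01158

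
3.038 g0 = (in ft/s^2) 97.74. Check: 1 g0 = 9.80665 m/s^2, so 3.038 g0 = 3.038 * 9.80665 = 29.792603 m/s^2. 1 ft/s^2 = 0.3048 m/s^2, so 29.792603 m/s^2 = 29.792603 / 0.3048 = 97.74476 ft/s^2 ≈ 97.74 ft/s^2 (4 s.f.).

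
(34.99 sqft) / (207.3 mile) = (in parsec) 1 sqft = 0.09290304 m^2, so 34.99 sqft = 34.99 * 0.09290304 = 3.2506774 m^2. 1 mile = 1609.344 m, so 207.3 mile = 207.3 * 1609.344 = 333617.01 m. Combine: 3.2506774 m^2 / 333617.01 m = 9.7437399e-06 m. 1 parsec = 3.0856776e+16 m, so 9.7437399e-06 m = 9.7437399e-06 / 3.0856776e+16 = 3.157731e-22 parsec ≈ 3.158e-22 parsec (4 s.f.). Final answer: 3.158e-22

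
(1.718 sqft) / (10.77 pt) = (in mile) 1 sqft = 0.09290304 m^2, so 1.718 sqft = 1.718 * 0.09290304 = 0.15960742 m^2. 1 pt = 0.00035277778 m, so 10.77 pt = 10.77 * 0.00035277778 = 0.0037994167 m. Combine: 0.15960742 m^2 / 0.0037994167 m = 42.008402 m. 1 mile = 1609.344 m, so 42.008402 m = 42.008402 / 1609.344 = 0.026102811 mile ≈ 0.0261 mile (4 s.f.). Final answer: 0.0261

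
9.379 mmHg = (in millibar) 1 mmHg = 133.32237 Pa, so 9.379 mmHg = 9.379 * 133.32237 = 1250.4305 Pa. 1 millibar = 100 Pa, so 1250.4305 Pa = 1250.4305 / 100 = 12.504305 millibar ≈ 12.5 millibar (4 s.f.). Final answer: 12.5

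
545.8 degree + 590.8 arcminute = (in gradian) 1 degree = 0.017453293 rad, so 545.8 degree = 545.8 * 0.017453293 = 9.5260071 rad. 1 arcminute = 0.00029088821 rad, so 590.8 arcminute = 590.8 * 0.00029088821 = 0.17185675 rad. Sum: 9.5260071 + 0.17185675 = 9.6978638 rad. 1 gradian = 0.015707963 rad, so 9.6978638 rad = 9.6978638 / 0.015707963 = 617.38519 gradian ≈ 617.4 gradian (4 s.f.). Final answer: 617.4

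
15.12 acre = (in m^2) 6.119e+04. Check: 1 acre = 4046.8564 m^2, so 15.12 acre = 15.12 * 4046.8564 = 61188.469 m^2. Result: 61188.469 m^2 ≈ 6.119e+04 m^2 (4 s.f.).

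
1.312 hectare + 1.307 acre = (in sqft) 1 hectare = 10000 m^2, so 1.312 hectare = 1.312 * 10000 = 13120 m^2. 1 acre = 4046.8564 m^2, so 1.307 acre = 1.307 * 4046.8564 = 5289.2413 m^2. Sum: 13120 + 5289.2413 = 18409.241 m^2. 1 sqft = 0.09290304 m^2, so 18409.241 m^2 = 18409.241 / 0.09290304 = 198155.42 sqft ≈ 1.982e+05 sqft (4 s.f.). Final answer: 1.982e+05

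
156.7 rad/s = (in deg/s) 1 deg/s = 0.017453293 rad/s, so 156.7 rad/s = 156.7 / 0.017453293 = 8978.2486 deg/s ≈ 8978 deg/s (4 s.f.). Final answer: 8978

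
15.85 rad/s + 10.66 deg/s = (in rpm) 15.85 rad/s is already in rad/s. 1 deg/s = 0.017453293 rad/s, so 10.66 deg/s = 10.66 * 0.017453293 = 0.1860521 rad/s. Sum: 15.85 + 0.1860521 = 16.036052 rad/s. 1 rpm = 0.10471976 rad/s, so 16.036052 rad/s = 16.036052 / 0.10471976 = 153.13302 rpm ≈ 153.1 rpm (4 s.f.). Final answer: 153.1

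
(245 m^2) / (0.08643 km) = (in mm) 245 m^2 is already in m^2. 1 km = 1000 m, so 0.08643 km = 0.08643 * 1000 = 86.43 m. Combine: 245 m^2 / 86.43 m = 2.8346639 m. 1 mm = 0.001 m, so 2.8346639 m = 2.8346639 / 0.001 = 2834.6639 mm ≈ 2835 mm (4 s.f.). Final answer: 2835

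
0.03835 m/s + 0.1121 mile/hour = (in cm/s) 8.846. Check: 0.03835 m/s is already in m/s. 1 mile/hour = 0.44704 m/s, so 0.1121 mile/hour = 0.1121 * 0.44704 = 0.050113184 m/s. Sum: 0.03835 + 0.050113184 = 0.088463184 m/s. 1 cm/s = 0.01 m/s, so 0.088463184 m/s = 0.088463184 / 0.01 = 8.8463184 cm/s ≈ 8.846 cm/s (4 s.f.).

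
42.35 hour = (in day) 1 hour = 3600 s, so 42.35 hour = 42.35 * 3600 = 152460 s. 1 day = 86400 s, so 152460 s = 152460 / 86400 = 1.7645833 day ≈ 1.765 day (4 s.f.). Final answer: 1.765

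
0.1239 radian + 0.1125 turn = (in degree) 0.1239 radian = 0.1239 rad. 1 turn = 6.2831853 rad, so 0.1125 turn = 0.1125 * 6.2831853 = 0.70685835 rad. Sum: 0.1239 + 0.70685835 = 0.83075835 rad. 1 degree = 0.017453293 rad, so 0.83075835 rad = 0.83075835 / 0.017453293 = 47.598947 degree ≈ 47.6 degree (4 s.f.). Final answer: 47.6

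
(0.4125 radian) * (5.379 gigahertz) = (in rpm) 0.4125 radian = 0.4125 rad. 1 gigahertz = 1e+09 Hz, so 5.379 gigahertz = 5.379 * 1e+09 = 5.379e+09 Hz. Combine: 0.4125 rad * 5.379e+09 Hz = 2.2188375e+09 rad/s. 1 rpm = 0.10471976 rad/s, so 2.2188375e+09 rad/s = 2.2188375e+09 / 0.10471976 = 2.1188337e+10 rpm ≈ 2.119e+10 rpm (4 s.f.). Final answer: 2.119e+10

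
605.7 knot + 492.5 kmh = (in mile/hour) 1003. Check: 1 knot = 0.51444444 m/s, so 605.7 knot = 605.7 * 0.51444444 = 311.599 m/s. 1 kmh = 0.27777778 m/s, so 492.5 kmh = 492.5 * 0.27777778 = 136.80556 m/s. Sum: 311.599 + 136.80556 = 448.40456 m/s. 1 mile/hour = 0.44704 m/s, so 448.40456 m/s = 448.40456 / 0.44704 = 1003.0524 mile/hour ≈ 1003 mile/hour (4 s.f.).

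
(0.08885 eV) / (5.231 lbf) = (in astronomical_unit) 4.09e-33. Check: 1 eV = 1.6021766e-19 J, so 0.08885 eV = 0.08885 * 1.6021766e-19 = 1.4235339e-20 J. 1 lbf = 4.4482216 N, so 5.231 lbf = 5.231 * 4.4482216 = 23.268647 N. Combine: 1.4235339e-20 J / 23.268647 N = 6.1178199e-22 m. 1 astronomical_unit = 1.4959787e+11 m, so 6.1178199e-22 m = 6.1178199e-22 / 1.4959787e+11 = 4.08951e-33 astronomical_unit ≈ 4.09e-33 astronomical_unit (4 s.f.).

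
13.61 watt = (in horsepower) 13.61 watt = 13.61 W. 1 horsepower = 745.69987 W, so 13.61 W = 13.61 / 745.69987 = 0.018251311 horsepower ≈ 0.01825 horsepower (4 s.f.). Final answer: 0.01825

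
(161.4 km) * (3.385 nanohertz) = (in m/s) 0.0005463. Check: 1 km = 1000 m, so 161.4 km = 161.4 * 1000 = 161400 m. 1 nanohertz = 1e-09 Hz, so 3.385 nanohertz = 3.385 * 1e-09 = 3.385e-09 Hz. Combine: 161400 m * 3.385e-09 Hz = 0.000546339 m/s. Result: 0.000546339 m/s ≈ 0.0005463 m/s (4 s.f.).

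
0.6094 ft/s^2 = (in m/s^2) 1 ft/s^2 = 0.3048 m/s^2, so 0.6094 ft/s^2 = 0.6094 * 0.3048 = 0.18574512 m/s^2. Result: 0.18574512 m/s^2 ≈ 0.1857 m/s^2 (4 s.f.). Final answer: 0.1857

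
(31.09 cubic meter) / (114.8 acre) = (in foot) 31.09 cubic meter = 31.09 m^3. 1 acre = 4046.8564 m^2, so 114.8 acre = 114.8 * 4046.8564 = 464579.12 m^2. Combine: 31.09 m^3 / 464579.12 m^2 = 6.6920787e-05 m. 1 foot = 0.3048 m, so 6.6920787e-05 m = 6.6920787e-05 / 0.3048 = 0.00021955639 foot ≈ 0.0002196 foot (4 s.f.). Final answer: 0.0002196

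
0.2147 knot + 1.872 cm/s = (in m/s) 1 knot = 0.51444444 m/s, so 0.2147 knot = 0.2147 * 0.51444444 = 0.11045122 m/s. 1 cm/s = 0.01 m/s, so 1.872 cm/s = 1.872 * 0.01 = 0.01872 m/s. Sum: 0.11045122 + 0.01872 = 0.12917122 m/s. Result: 0.12917122 m/s ≈ 0.1292 m/s (4 s.f.). Final answer: 0.1292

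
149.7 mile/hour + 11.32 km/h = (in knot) 1 mile/hour = 0.44704 m/s, so 149.7 mile/hour = 149.7 * 0.44704 = 66.921888 m/s. 1 km/h = 0.27777778 m/s, so 11.32 km/h = 11.32 * 0.27777778 = 3.1444444 m/s. Sum: 66.921888 + 3.1444444 = 70.066332 m/s. 1 knot = 0.51444444 m/s, so 70.066332 m/s = 70.066332 / 0.51444444 = 136.19805 knot ≈ 136.2 knot (4 s.f.). Final answer: 136.2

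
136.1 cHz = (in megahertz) 1.361e-06. Check: 1 cHz = 0.01 Hz, so 136.1 cHz = 136.1 * 0.01 = 1.361 Hz. 1 megahertz = 1000000 Hz, so 1.361 Hz = 1.361 / 1000000 = 1.361e-06 megahertz.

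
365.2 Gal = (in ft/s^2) 1 Gal = 0.01 m/s^2, so 365.2 Gal = 365.2 * 0.01 = 3.652 m/s^2. 1 ft/s^2 = 0.3048 m/s^2, so 3.652 m/s^2 = 3.652 / 0.3048 = 11.981627 ft/s^2 ≈ 11.98 ft/s^2 (4 s.f.). Final answer: 11.98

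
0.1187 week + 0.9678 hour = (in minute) 1 week = 604800 s, so 0.1187 week = 0.1187 * 604800 = 71789.76 s. 1 hour = 3600 s, so 0.9678 hour = 0.9678 * 3600 = 3484.08 s. Sum: 71789.76 + 3484.08 = 75273.84 s. 1 minute = 60 s, so 75273.84 s = 75273.84 / 60 = 1254.564 minute ≈ 1255 minute (4 s.f.). Final answer: 1255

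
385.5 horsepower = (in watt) 2.875e+05. Check: 1 horsepower = 745.69987 W, so 385.5 horsepower = 385.5 * 745.69987 = 287467.3 W. 287467.3 W = 287467.3 watt ≈ 2.875e+05 watt (4 s.f.).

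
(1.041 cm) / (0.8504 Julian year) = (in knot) 7.54e-10. Check: 1 cm = 0.01 m, so 1.041 cm = 1.041 * 0.01 = 0.01041 m. 1 Julian year = 31557600 s, so 0.8504 Julian year = 0.8504 * 31557600 = 26836583 s. Combine: 0.01041 m / 26836583 s = 3.8790333e-10 m/s. 1 knot = 0.51444444 m/s, so 3.8790333e-10 m/s = 3.8790333e-10 / 0.51444444 = 7.5402376e-10 knot ≈ 7.54e-10 knot (4 s.f.).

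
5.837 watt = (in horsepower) 5.837 watt = 5.837 W. 1 horsepower = 745.69987 W, so 5.837 W = 5.837 / 745.69987 = 0.0078275459 horsepower ≈ 0.007828 horsepower (4 s.f.). Final answer: 0.007828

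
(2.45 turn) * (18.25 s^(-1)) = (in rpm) 1 turn = 6.2831853 rad, so 2.45 turn = 2.45 * 6.2831853 = 15.393804 rad. 18.25 s^(-1) = 18.25 Hz. Combine: 15.393804 rad * 18.25 Hz = 280.93692 rad/s. 1 rpm = 0.10471976 rad/s, so 280.93692 rad/s = 280.93692 / 0.10471976 = 2682.75 rpm ≈ 2683 rpm (4 s.f.). Final answer: 2683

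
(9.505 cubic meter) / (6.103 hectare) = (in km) 1.557e-07. Check: 9.505 cubic meter = 9.505 m^3. 1 hectare = 10000 m^2, so 6.103 hectare = 6.103 * 10000 = 61030 m^2. Combine: 9.505 m^3 / 61030 m^2 = 0.00015574308 m. 1 km = 1000 m, so 0.00015574308 m = 0.00015574308 / 1000 = 1.5574308e-07 km ≈ 1.557e-07 km (4 s.f.).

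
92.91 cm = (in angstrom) 1 cm = 0.01 m, so 92.91 cm = 92.91 * 0.01 = 0.9291 m. 1 angstrom = 1e-10 m, so 0.9291 m = 0.9291 / 1e-10 = 9.291e+09 angstrom. Final answer: 9.291e+09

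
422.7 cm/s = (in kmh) 1 cm/s = 0.01 m/s, so 422.7 cm/s = 422.7 * 0.01 = 4.227 m/s. 1 kmh = 0.27777778 m/s, so 4.227 m/s = 4.227 / 0.27777778 = 15.2172 kmh ≈ 15.22 kmh (4 s.f.). Final answer: 15.22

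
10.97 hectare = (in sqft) 1.181e+06. Check: 1 hectare = 10000 m^2, so 10.97 hectare = 10.97 * 10000 = 109700 m^2. 1 sqft = 0.09290304 m^2, so 109700 m^2 = 109700 / 0.09290304 = 1180801 sqft ≈ 1.181e+06 sqft (4 s.f.).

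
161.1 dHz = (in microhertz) 1.611e+07. Check: 1 dHz = 0.1 Hz, so 161.1 dHz = 161.1 * 0.1 = 16.11 Hz. 1 microhertz = 1e-06 Hz, so 16.11 Hz = 16.11 / 1e-06 = 16110000 microhertz ≈ 1.611e+07 microhertz (4 s.f.).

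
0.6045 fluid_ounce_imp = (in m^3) 1 fluid_ounce_imp = 2.8413063e-05 m^3, so 0.6045 fluid_ounce_imp = 0.6045 * 2.8413063e-05 = 1.7175696e-05 m^3. Result: 1.7175696e-05 m^3 ≈ 1.718e-05 m^3 (4 s.f.). Final answer: 1.718e-05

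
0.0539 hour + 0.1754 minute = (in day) 0.002368. Check: 1 hour = 3600 s, so 0.0539 hour = 0.0539 * 3600 = 194.04 s. 1 minute = 60 s, so 0.1754 minute = 0.1754 * 60 = 10.524 s. Sum: 194.04 + 10.524 = 204.564 s. 1 day = 86400 s, so 204.564 s = 204.564 / 86400 = 0.0023676389 day ≈ 0.002368 day (4 s.f.).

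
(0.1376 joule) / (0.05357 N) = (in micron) 0.1376 joule = 0.1376 J. 0.05357 N is already in N. Combine: 0.1376 J / 0.05357 N = 2.5686018 m. 1 micron = 1e-06 m, so 2.5686018 m = 2.5686018 / 1e-06 = 2568601.8 micron ≈ 2.569e+06 micron (4 s.f.). Final answer: 2.569e+06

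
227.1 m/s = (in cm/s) 2.271e+04. Check: 1 cm/s = 0.01 m/s, so 227.1 m/s = 227.1 / 0.01 = 22710 cm/s ≈ 2.271e+04 cm/s (4 s.f.).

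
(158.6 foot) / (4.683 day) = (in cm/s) 1 foot = 0.3048 m, so 158.6 foot = 158.6 * 0.3048 = 48.34128 m. 1 day = 86400 s, so 4.683 day = 4.683 * 86400 = 404611.2 s. Combine: 48.34128 m / 404611.2 s = 0.00011947588 m/s. 1 cm/s = 0.01 m/s, so 0.00011947588 m/s = 0.00011947588 / 0.01 = 0.011947588 cm/s ≈ 0.01195 cm/s (4 s.f.). Final answer: 0.01195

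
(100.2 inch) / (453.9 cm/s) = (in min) 0.009345. Check: 1 inch = 0.0254 m, so 100.2 inch = 100.2 * 0.0254 = 2.54508 m. 1 cm/s = 0.01 m/s, so 453.9 cm/s = 453.9 * 0.01 = 4.539 m/s. Combine: 2.54508 m / 4.539 m/s = 0.56071381 s. 1 min = 60 s, so 0.56071381 s = 0.56071381 / 60 = 0.0093452302 min ≈ 0.009345 min (4 s.f.).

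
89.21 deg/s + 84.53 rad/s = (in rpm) 1 deg/s = 0.017453293 rad/s, so 89.21 deg/s = 89.21 * 0.017453293 = 1.5570082 rad/s. 84.53 rad/s is already in rad/s. Sum: 1.5570082 + 84.53 = 86.087008 rad/s. 1 rpm = 0.10471976 rad/s, so 86.087008 rad/s = 86.087008 / 0.10471976 = 822.07037 rpm ≈ 822.1 rpm (4 s.f.). Final answer: 822.1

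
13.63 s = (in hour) 0.003786. Check: 1 hour = 3600 s, so 13.63 s = 13.63 / 3600 = 0.0037861111 hour ≈ 0.003786 hour (4 s.f.).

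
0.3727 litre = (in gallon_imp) 0.08198. Check: 1 litre = 0.001 m^3, so 0.3727 litre = 0.3727 * 0.001 = 0.0003727 m^3. 1 gallon_imp = 0.00454609 m^3, so 0.0003727 m^3 = 0.0003727 / 0.00454609 = 0.081982539 gallon_imp ≈ 0.08198 gallon_imp (4 s.f.).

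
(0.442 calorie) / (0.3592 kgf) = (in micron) 1 calorie = 4.184 J, so 0.442 calorie = 0.442 * 4.184 = 1.849328 J. 1 kgf = 9.80665 N, so 0.3592 kgf = 0.3592 * 9.80665 = 3.5225487 N. Combine: 1.849328 J / 3.5225487 N = 0.52499714 m. 1 micron = 1e-06 m, so 0.52499714 m = 0.52499714 / 1e-06 = 524997.14 micron ≈ 5.25e+05 micron (4 s.f.). Final answer: 5.25e+05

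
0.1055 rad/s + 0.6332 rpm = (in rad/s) 0.1718. Check: 0.1055 rad/s is already in rad/s. 1 rpm = 0.10471976 rad/s, so 0.6332 rpm = 0.6332 * 0.10471976 = 0.066308549 rad/s. Sum: 0.1055 + 0.066308549 = 0.17180855 rad/s. Result: 0.17180855 rad/s ≈ 0.1718 rad/s (4 s.f.).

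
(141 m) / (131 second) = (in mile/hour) 141 m is already in m. 131 second = 131 s. Combine: 141 m / 131 s = 1.0763359 m/s. 1 mile/hour = 0.44704 m/s, so 1.0763359 m/s = 1.0763359 / 0.44704 = 2.4076948 mile/hour ≈ 2.408 mile/hour (4 s.f.). Final answer: 2.408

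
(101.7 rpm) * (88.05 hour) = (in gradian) 2.149e+08. Check: 1 rpm = 0.10471976 rad/s, so 101.7 rpm = 101.7 * 0.10471976 = 10.649999 rad/s. 1 hour = 3600 s, so 88.05 hour = 88.05 * 3600 = 316980 s. Combine: 10.649999 rad/s * 316980 s = 3375836.7 rad. 1 gradian = 0.015707963 rad, so 3375836.7 rad = 3375836.7 / 0.015707963 = 2.1491244e+08 gradian ≈ 2.149e+08 gradian (4 s.f.).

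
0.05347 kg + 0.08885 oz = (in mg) 0.05347 kg is already in kg. 1 oz = 0.028349523 kg, so 0.08885 oz = 0.08885 * 0.028349523 = 0.0025188551 kg. Sum: 0.05347 + 0.0025188551 = 0.055988855 kg. 1 mg = 1e-06 kg, so 0.055988855 kg = 0.055988855 / 1e-06 = 55988.855 mg ≈ 5.599e+04 mg (4 s.f.). Final answer: 5.599e+04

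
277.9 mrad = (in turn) 1 mrad = 0.001 rad, so 277.9 mrad = 277.9 * 0.001 = 0.2779 rad. 1 turn = 6.2831853 rad, so 0.2779 rad = 0.2779 / 6.2831853 = 0.044229159 turn ≈ 0.04423 turn (4 s.f.). Final answer: 0.04423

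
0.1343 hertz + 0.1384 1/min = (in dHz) 1.366. Check: 0.1343 hertz = 0.1343 Hz. 1 1/min = 0.016666667 Hz, so 0.1384 1/min = 0.1384 * 0.016666667 = 0.0023066667 Hz. Sum: 0.1343 + 0.0023066667 = 0.13660667 Hz. 1 dHz = 0.1 Hz, so 0.13660667 Hz = 0.13660667 / 0.1 = 1.3660667 dHz ≈ 1.366 dHz (4 s.f.).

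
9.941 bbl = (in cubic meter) 1 bbl = 0.15898729 m^3, so 9.941 bbl = 9.941 * 0.15898729 = 1.5804927 m^3. 1.5804927 m^3 = 1.5804927 cubic meter ≈ 1.58 cubic meter (4 s.f.). Final answer: 1.58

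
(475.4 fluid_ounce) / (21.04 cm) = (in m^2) 0.06682. Check: 1 fluid_ounce = 2.957353e-05 m^3, so 475.4 fluid_ounce = 475.4 * 2.957353e-05 = 0.014059256 m^3. 1 cm = 0.01 m, so 21.04 cm = 21.04 * 0.01 = 0.2104 m. Combine: 0.014059256 m^3 / 0.2104 m = 0.066821559 m^2. Result: 0.066821559 m^2 ≈ 0.06682 m^2 (4 s.f.).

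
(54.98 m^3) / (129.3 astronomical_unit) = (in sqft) 54.98 m^3 is already in m^3. 1 astronomical_unit = 1.4959787e+11 m, so 129.3 astronomical_unit = 129.3 * 1.4959787e+11 = 1.9343005e+13 m. Combine: 54.98 m^3 / 1.9343005e+13 m = 2.8423712e-12 m^2. 1 sqft = 0.09290304 m^2, so 2.8423712e-12 m^2 = 2.8423712e-12 / 0.09290304 = 3.0595029e-11 sqft ≈ 3.06e-11 sqft (4 s.f.). Final answer: 3.06e-11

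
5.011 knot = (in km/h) 9.28. Check: 1 knot = 0.51444444 m/s, so 5.011 knot = 5.011 * 0.51444444 = 2.5778811 m/s. 1 km/h = 0.27777778 m/s, so 2.5778811 m/s = 2.5778811 / 0.27777778 = 9.280372 km/h ≈ 9.28 km/h (4 s.f.).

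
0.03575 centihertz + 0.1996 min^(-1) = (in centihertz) 1 centihertz = 0.01 Hz, so 0.03575 centihertz = 0.03575 * 0.01 = 0.0003575 Hz. 1 min^(-1) = 0.016666667 Hz, so 0.1996 min^(-1) = 0.1996 * 0.016666667 = 0.0033266667 Hz. Sum: 0.0003575 + 0.0033266667 = 0.0036841667 Hz. 1 centihertz = 0.01 Hz, so 0.0036841667 Hz = 0.0036841667 / 0.01 = 0.36841667 centihertz ≈ 0.3684 centihertz (4 s.f.). Final answer: 0.3684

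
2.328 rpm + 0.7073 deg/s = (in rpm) 2.446. Check: 1 rpm = 0.10471976 rad/s, so 2.328 rpm = 2.328 * 0.10471976 = 0.24378759 rad/s. 1 deg/s = 0.017453293 rad/s, so 0.7073 deg/s = 0.7073 * 0.017453293 = 0.012344714 rad/s. Sum: 0.24378759 + 0.012344714 = 0.2561323 rad/s. 1 rpm = 0.10471976 rad/s, so 0.2561323 rad/s = 0.2561323 / 0.10471976 = 2.4458833 rpm ≈ 2.446 rpm (4 s.f.).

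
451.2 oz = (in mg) 1.279e+07. Check: 1 oz = 0.028349523 kg, so 451.2 oz = 451.2 * 0.028349523 = 12.791305 kg. 1 mg = 1e-06 kg, so 12.791305 kg = 12.791305 / 1e-06 = 12791305 mg ≈ 1.279e+07 mg (4 s.f.).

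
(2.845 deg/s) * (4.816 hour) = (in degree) 4.933e+04. Check: 1 deg/s = 0.017453293 rad/s, so 2.845 deg/s = 2.845 * 0.017453293 = 0.049654617 rad/s. 1 hour = 3600 s, so 4.816 hour = 4.816 * 3600 = 17337.6 s. Combine: 0.049654617 rad/s * 17337.6 s = 860.89189 rad. 1 degree = 0.017453293 rad, so 860.89189 rad = 860.89189 / 0.017453293 = 49325.472 degree ≈ 4.933e+04 degree (4 s.f.).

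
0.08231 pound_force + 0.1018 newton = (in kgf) 0.04772. Check: 1 pound_force = 4.4482216 N, so 0.08231 pound_force = 0.08231 * 4.4482216 = 0.36613312 N. 0.1018 newton = 0.1018 N. Sum: 0.36613312 + 0.1018 = 0.46793312 N. 1 kgf = 9.80665 N, so 0.46793312 N = 0.46793312 / 9.80665 = 0.047715899 kgf ≈ 0.04772 kgf (4 s.f.).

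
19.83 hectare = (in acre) 49. Check: 1 hectare = 10000 m^2, so 19.83 hectare = 19.83 * 10000 = 198300 m^2. 1 acre = 4046.8564 m^2, so 198300 m^2 = 198300 / 4046.8564 = 49.000997 acre ≈ 49 acre (4 s.f.).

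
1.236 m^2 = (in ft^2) 1 ft^2 = 0.09290304 m^2, so 1.236 m^2 = 1.236 / 0.09290304 = 13.304193 ft^2 ≈ 13.3 ft^2 (4 s.f.). Final answer: 13.3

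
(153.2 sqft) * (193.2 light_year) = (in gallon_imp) 1 sqft = 0.09290304 m^2, so 153.2 sqft = 153.2 * 0.09290304 = 14.232746 m^2. 1 light_year = 9.4607305e+15 m, so 193.2 light_year = 193.2 * 9.4607305e+15 = 1.8278131e+18 m. Combine: 14.232746 m^2 * 1.8278131e+18 m = 2.6014799e+19 m^3. 1 gallon_imp = 0.00454609 m^3, so 2.6014799e+19 m^3 = 2.6014799e+19 / 0.00454609 = 5.7224559e+21 gallon_imp ≈ 5.722e+21 gallon_imp (4 s.f.). Final answer: 5.722e+21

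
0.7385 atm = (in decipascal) 1 atm = 101325 Pa, so 0.7385 atm = 0.7385 * 101325 = 74828.513 Pa. 1 decipascal = 0.1 Pa, so 74828.513 Pa = 74828.513 / 0.1 = 748285.13 decipascal ≈ 7.483e+05 decipascal (4 s.f.). Final answer: 7.483e+05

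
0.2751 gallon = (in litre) 1.041. Check: 1 gallon = 0.0037854118 m^3, so 0.2751 gallon = 0.2751 * 0.0037854118 = 0.0010413668 m^3. 1 litre = 0.001 m^3, so 0.0010413668 m^3 = 0.0010413668 / 0.001 = 1.0413668 litre ≈ 1.041 litre (4 s.f.).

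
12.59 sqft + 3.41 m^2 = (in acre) 1 sqft = 0.09290304 m^2, so 12.59 sqft = 12.59 * 0.09290304 = 1.1696493 m^2. 3.41 m^2 is already in m^2. Sum: 1.1696493 + 3.41 = 4.5796493 m^2. 1 acre = 4046.8564 m^2, so 4.5796493 m^2 = 4.5796493 / 4046.8564 = 0.001131656 acre ≈ 0.001132 acre (4 s.f.). Final answer: 0.001132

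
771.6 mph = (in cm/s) 1 mph = 0.44704 m/s, so 771.6 mph = 771.6 * 0.44704 = 344.93606 m/s. 1 cm/s = 0.01 m/s, so 344.93606 m/s = 344.93606 / 0.01 = 34493.606 cm/s ≈ 3.449e+04 cm/s (4 s.f.). Final answer: 3.449e+04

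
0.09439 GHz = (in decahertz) 9.439e+06. Check: 1 GHz = 1e+09 Hz, so 0.09439 GHz = 0.09439 * 1e+09 = 94390000 Hz. 1 decahertz = 10 Hz, so 94390000 Hz = 94390000 / 10 = 9439000 decahertz ≈ 9.439e+06 decahertz (4 s.f.).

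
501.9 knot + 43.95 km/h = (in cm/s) 1 knot = 0.51444444 m/s, so 501.9 knot = 501.9 * 0.51444444 = 258.19967 m/s. 1 km/h = 0.27777778 m/s, so 43.95 km/h = 43.95 * 0.27777778 = 12.208333 m/s. Sum: 258.19967 + 12.208333 = 270.408 m/s. 1 cm/s = 0.01 m/s, so 270.408 m/s = 270.408 / 0.01 = 27040.8 cm/s ≈ 2.704e+04 cm/s (4 s.f.). Final answer: 2.704e+04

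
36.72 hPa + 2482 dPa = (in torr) 1 hPa = 100 Pa, so 36.72 hPa = 36.72 * 100 = 3672 Pa. 1 dPa = 0.1 Pa, so 2482 dPa = 2482 * 0.1 = 248.2 Pa. Sum: 3672 + 248.2 = 3920.2 Pa. 1 torr = 133.32237 Pa, so 3920.2 Pa = 3920.2 / 133.32237 = 29.403918 torr ≈ 29.4 torr (4 s.f.). Final answer: 29.4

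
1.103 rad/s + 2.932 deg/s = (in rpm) 11.02. Check: 1.103 rad/s is already in rad/s. 1 deg/s = 0.017453293 rad/s, so 2.932 deg/s = 2.932 * 0.017453293 = 0.051173054 rad/s. Sum: 1.103 + 0.051173054 = 1.1541731 rad/s. 1 rpm = 0.10471976 rad/s, so 1.1541731 rad/s = 1.1541731 / 0.10471976 = 11.021541 rpm ≈ 11.02 rpm (4 s.f.).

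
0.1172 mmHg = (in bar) 0.0001563. Check: 1 mmHg = 133.32237 Pa, so 0.1172 mmHg = 0.1172 * 133.32237 = 15.625382 Pa. 1 bar = 100000 Pa, so 15.625382 Pa = 15.625382 / 100000 = 0.00015625382 bar ≈ 0.0001563 bar (4 s.f.).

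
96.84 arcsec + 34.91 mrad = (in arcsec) 1 arcsec = 4.8481368e-06 rad, so 96.84 arcsec = 96.84 * 4.8481368e-06 = 0.00046949357 rad. 1 mrad = 0.001 rad, so 34.91 mrad = 34.91 * 0.001 = 0.03491 rad. Sum: 0.00046949357 + 0.03491 = 0.035379494 rad. 1 arcsec = 4.8481368e-06 rad, so 0.035379494 rad = 0.035379494 / 4.8481368e-06 = 7297.5444 arcsec ≈ 7298 arcsec (4 s.f.). Final answer: 7298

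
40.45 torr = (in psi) 0.7822. Check: 1 torr = 133.32237 Pa, so 40.45 torr = 40.45 * 133.32237 = 5392.8898 Pa. 1 psi = 6894.7573 Pa, so 5392.8898 Pa = 5392.8898 / 6894.7573 = 0.78217254 psi ≈ 0.7822 psi (4 s.f.).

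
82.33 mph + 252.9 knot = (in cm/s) 1 mph = 0.44704 m/s, so 82.33 mph = 82.33 * 0.44704 = 36.804803 m/s. 1 knot = 0.51444444 m/s, so 252.9 knot = 252.9 * 0.51444444 = 130.103 m/s. Sum: 36.804803 + 130.103 = 166.9078 m/s. 1 cm/s = 0.01 m/s, so 166.9078 m/s = 166.9078 / 0.01 = 16690.78 cm/s ≈ 1.669e+04 cm/s (4 s.f.). Final answer: 1.669e+04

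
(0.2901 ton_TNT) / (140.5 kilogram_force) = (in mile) 1 ton_TNT = 4.184e+09 J, so 0.2901 ton_TNT = 0.2901 * 4.184e+09 = 1.2137784e+09 J. 1 kilogram_force = 9.80665 N, so 140.5 kilogram_force = 140.5 * 9.80665 = 1377.8343 N. Combine: 1.2137784e+09 J / 1377.8343 N = 880932.04 m. 1 mile = 1609.344 m, so 880932.04 m = 880932.04 / 1609.344 = 547.38579 mile ≈ 547.4 mile (4 s.f.). Final answer: 547.4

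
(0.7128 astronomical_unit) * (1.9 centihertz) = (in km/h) 7.294e+09. Check: 1 astronomical_unit = 1.4959787e+11 m, so 0.7128 astronomical_unit = 0.7128 * 1.4959787e+11 = 1.0663336e+11 m. 1 centihertz = 0.01 Hz, so 1.9 centihertz = 1.9 * 0.01 = 0.019 Hz. Combine: 1.0663336e+11 m * 0.019 Hz = 2.0260339e+09 m/s. 1 km/h = 0.27777778 m/s, so 2.0260339e+09 m/s = 2.0260339e+09 / 0.27777778 = 7.293722e+09 km/h ≈ 7.294e+09 km/h (4 s.f.).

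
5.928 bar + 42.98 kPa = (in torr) 1 bar = 100000 Pa, so 5.928 bar = 5.928 * 100000 = 592800 Pa. 1 kPa = 1000 Pa, so 42.98 kPa = 42.98 * 1000 = 42980 Pa. Sum: 592800 + 42980 = 635780 Pa. 1 torr = 133.32237 Pa, so 635780 Pa = 635780 / 133.32237 = 4768.7422 torr ≈ 4769 torr (4 s.f.). Final answer: 4769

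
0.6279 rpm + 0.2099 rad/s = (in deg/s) 15.79. Check: 1 rpm = 0.10471976 rad/s, so 0.6279 rpm = 0.6279 * 0.10471976 = 0.065753534 rad/s. 0.2099 rad/s is already in rad/s. Sum: 0.065753534 + 0.2099 = 0.27565353 rad/s. 1 deg/s = 0.017453293 rad/s, so 0.27565353 rad/s = 0.27565353 / 0.017453293 = 15.793784 deg/s ≈ 15.79 deg/s (4 s.f.).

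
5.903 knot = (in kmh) 10.93. Check: 1 knot = 0.51444444 m/s, so 5.903 knot = 5.903 * 0.51444444 = 3.0367656 m/s. 1 kmh = 0.27777778 m/s, so 3.0367656 m/s = 3.0367656 / 0.27777778 = 10.932356 kmh ≈ 10.93 kmh (4 s.f.).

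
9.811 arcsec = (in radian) 1 arcsec = 4.8481368e-06 rad, so 9.811 arcsec = 9.811 * 4.8481368e-06 = 4.756507e-05 rad. 4.756507e-05 rad = 4.756507e-05 radian ≈ 4.757e-05 radian (4 s.f.). Final answer: 4.757e-05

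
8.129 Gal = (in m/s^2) 0.08129. Check: 1 Gal = 0.01 m/s^2, so 8.129 Gal = 8.129 * 0.01 = 0.08129 m/s^2. Result: 0.08129 m/s^2.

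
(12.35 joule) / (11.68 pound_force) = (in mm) 12.35 joule = 12.35 J. 1 pound_force = 4.4482216 N, so 11.68 pound_force = 11.68 * 4.4482216 = 51.955228 N. Combine: 12.35 J / 51.955228 N = 0.23770466 m. 1 mm = 0.001 m, so 0.23770466 m = 0.23770466 / 0.001 = 237.70466 mm ≈ 237.7 mm (4 s.f.). Final answer: 237.7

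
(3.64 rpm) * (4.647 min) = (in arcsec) 1 rpm = 0.10471976 rad/s, so 3.64 rpm = 3.64 * 0.10471976 = 0.38117991 rad/s. 1 min = 60 s, so 4.647 min = 4.647 * 60 = 278.82 s. Combine: 0.38117991 rad/s * 278.82 s = 106.28058 rad. 1 arcsec = 4.8481368e-06 rad, so 106.28058 rad = 106.28058 / 4.8481368e-06 = 21921944 arcsec ≈ 2.192e+07 arcsec (4 s.f.). Final answer: 2.192e+07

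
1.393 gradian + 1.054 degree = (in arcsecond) 1 gradian = 0.015707963 rad, so 1.393 gradian = 1.393 * 0.015707963 = 0.021881193 rad. 1 degree = 0.017453293 rad, so 1.054 degree = 1.054 * 0.017453293 = 0.01839577 rad. Sum: 0.021881193 + 0.01839577 = 0.040276963 rad. 1 arcsecond = 4.8481368e-06 rad, so 0.040276963 rad = 0.040276963 / 4.8481368e-06 = 8307.72 arcsecond ≈ 8308 arcsecond (4 s.f.). Final answer: 8308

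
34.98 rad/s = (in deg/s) 1 deg/s = 0.017453293 rad/s, so 34.98 rad/s = 34.98 / 0.017453293 = 2004.2064 deg/s ≈ 2004 deg/s (4 s.f.). Final answer: 2004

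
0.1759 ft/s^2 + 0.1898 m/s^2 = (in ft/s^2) 0.7986. Check: 1 ft/s^2 = 0.3048 m/s^2, so 0.1759 ft/s^2 = 0.1759 * 0.3048 = 0.05361432 m/s^2. 0.1898 m/s^2 is already in m/s^2. Sum: 0.05361432 + 0.1898 = 0.24341432 m/s^2. 1 ft/s^2 = 0.3048 m/s^2, so 0.24341432 m/s^2 = 0.24341432 / 0.3048 = 0.79860341 ft/s^2 ≈ 0.7986 ft/s^2 (4 s.f.).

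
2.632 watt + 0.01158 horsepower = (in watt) 2.632 watt = 2.632 W. 1 horsepower = 745.69987 W, so 0.01158 horsepower = 0.01158 * 745.69987 = 8.6352045 W. Sum: 2.632 + 8.6352045 = 11.267205 W. 11.267205 W = 11.267205 watt ≈ 11.27 watt (4 s.f.). Final answer: 11.27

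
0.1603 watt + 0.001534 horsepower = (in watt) 1.304. Check: 0.1603 watt = 0.1603 W. 1 horsepower = 745.69987 W, so 0.001534 horsepower = 0.001534 * 745.69987 = 1.1439036 W. Sum: 0.1603 + 1.1439036 = 1.3042036 W. 1.3042036 W = 1.3042036 watt ≈ 1.304 watt (4 s.f.).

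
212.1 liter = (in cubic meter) 0.2121. Check: 1 liter = 0.001 m^3, so 212.1 liter = 212.1 * 0.001 = 0.2121 m^3. 0.2121 m^3 = 0.2121 cubic meter.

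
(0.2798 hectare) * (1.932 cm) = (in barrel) 340. Check: 1 hectare = 10000 m^2, so 0.2798 hectare = 0.2798 * 10000 = 2798 m^2. 1 cm = 0.01 m, so 1.932 cm = 1.932 * 0.01 = 0.01932 m. Combine: 2798 m^2 * 0.01932 m = 54.05736 m^3. 1 barrel = 0.15898729 m^3, so 54.05736 m^3 = 54.05736 / 0.15898729 = 340.01057 barrel ≈ 340 barrel (4 s.f.).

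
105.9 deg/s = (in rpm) 17.65. Check: 1 deg/s = 0.017453293 rad/s, so 105.9 deg/s = 105.9 * 0.017453293 = 1.8483037 rad/s. 1 rpm = 0.10471976 rad/s, so 1.8483037 rad/s = 1.8483037 / 0.10471976 = 17.65 rpm.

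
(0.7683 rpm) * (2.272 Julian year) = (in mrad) 5.769e+09. Check: 1 rpm = 0.10471976 rad/s, so 0.7683 rpm = 0.7683 * 0.10471976 = 0.080456188 rad/s. 1 Julian year = 31557600 s, so 2.272 Julian year = 2.272 * 31557600 = 71698867 s. Combine: 0.080456188 rad/s * 71698867 s = 5768617.5 rad. 1 mrad = 0.001 rad, so 5768617.5 rad = 5768617.5 / 0.001 = 5.7686175e+09 mrad ≈ 5.769e+09 mrad (4 s.f.).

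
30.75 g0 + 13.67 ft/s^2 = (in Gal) 3.057e+04. Check: 1 g0 = 9.80665 m/s^2, so 30.75 g0 = 30.75 * 9.80665 = 301.55449 m/s^2. 1 ft/s^2 = 0.3048 m/s^2, so 13.67 ft/s^2 = 13.67 * 0.3048 = 4.166616 m/s^2. Sum: 301.55449 + 4.166616 = 305.7211 m/s^2. 1 Gal = 0.01 m/s^2, so 305.7211 m/s^2 = 305.7211 / 0.01 = 30572.11 Gal ≈ 3.057e+04 Gal (4 s.f.).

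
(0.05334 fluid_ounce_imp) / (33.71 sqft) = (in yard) 1 fluid_ounce_imp = 2.8413063e-05 m^3, so 0.05334 fluid_ounce_imp = 0.05334 * 2.8413063e-05 = 1.5155528e-06 m^3. 1 sqft = 0.09290304 m^2, so 33.71 sqft = 33.71 * 0.09290304 = 3.1317615 m^2. Combine: 1.5155528e-06 m^3 / 3.1317615 m^2 = 4.8392982e-07 m. 1 yard = 0.9144 m, so 4.8392982e-07 m = 4.8392982e-07 / 0.9144 = 5.2923208e-07 yard ≈ 5.292e-07 yard (4 s.f.). Final answer: 5.292e-07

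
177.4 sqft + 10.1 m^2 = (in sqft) 1 sqft = 0.09290304 m^2, so 177.4 sqft = 177.4 * 0.09290304 = 16.480999 m^2. 10.1 m^2 is already in m^2. Sum: 16.480999 + 10.1 = 26.580999 m^2. 1 sqft = 0.09290304 m^2, so 26.580999 m^2 = 26.580999 / 0.09290304 = 286.1155 sqft ≈ 286.1 sqft (4 s.f.). Final answer: 286.1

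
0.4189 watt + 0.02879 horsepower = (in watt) 21.89. Check: 0.4189 watt = 0.4189 W. 1 horsepower = 745.69987 W, so 0.02879 horsepower = 0.02879 * 745.69987 = 21.468699 W. Sum: 0.4189 + 21.468699 = 21.887599 W. 21.887599 W = 21.887599 watt ≈ 21.89 watt (4 s.f.).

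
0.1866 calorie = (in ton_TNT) 1 calorie = 4.184 J, so 0.1866 calorie = 0.1866 * 4.184 = 0.7807344 J. 1 ton_TNT = 4.184e+09 J, so 0.7807344 J = 0.7807344 / 4.184e+09 = 1.866e-10 ton_TNT. Final answer: 1.866e-10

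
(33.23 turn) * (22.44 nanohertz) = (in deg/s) 1 turn = 6.2831853 rad, so 33.23 turn = 33.23 * 6.2831853 = 208.79025 rad. 1 nanohertz = 1e-09 Hz, so 22.44 nanohertz = 22.44 * 1e-09 = 2.244e-08 Hz. Combine: 208.79025 rad * 2.244e-08 Hz = 4.6852532e-06 rad/s. 1 deg/s = 0.017453293 rad/s, so 4.6852532e-06 rad/s = 4.6852532e-06 / 0.017453293 = 0.00026844523 deg/s ≈ 0.0002684 deg/s (4 s.f.). Final answer: 0.0002684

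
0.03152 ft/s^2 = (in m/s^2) 1 ft/s^2 = 0.3048 m/s^2, so 0.03152 ft/s^2 = 0.03152 * 0.3048 = 0.009607296 m/s^2. Result: 0.009607296 m/s^2 ≈ 0.009607 m/s^2 (4 s.f.). Final answer: 0.009607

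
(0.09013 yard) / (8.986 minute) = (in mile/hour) 0.0003419. Check: 1 yard = 0.9144 m, so 0.09013 yard = 0.09013 * 0.9144 = 0.082414872 m. 1 minute = 60 s, so 8.986 minute = 8.986 * 60 = 539.16 s. Combine: 0.082414872 m / 539.16 s = 0.00015285791 m/s. 1 mile/hour = 0.44704 m/s, so 0.00015285791 m/s = 0.00015285791 / 0.44704 = 0.00034193341 mile/hour ≈ 0.0003419 mile/hour (4 s.f.).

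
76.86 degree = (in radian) 1.341. Check: 1 degree = 0.017453293 rad, so 76.86 degree = 76.86 * 0.017453293 = 1.3414601 rad. 1.3414601 rad = 1.3414601 radian ≈ 1.341 radian (4 s.f.).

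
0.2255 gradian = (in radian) 1 gradian = 0.015707963 rad, so 0.2255 gradian = 0.2255 * 0.015707963 = 0.0035421457 rad. 0.0035421457 rad = 0.0035421457 radian ≈ 0.003542 radian (4 s.f.). Final answer: 0.003542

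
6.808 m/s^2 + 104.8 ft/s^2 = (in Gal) 6.808 m/s^2 is already in m/s^2. 1 ft/s^2 = 0.3048 m/s^2, so 104.8 ft/s^2 = 104.8 * 0.3048 = 31.94304 m/s^2. Sum: 6.808 + 31.94304 = 38.75104 m/s^2. 1 Gal = 0.01 m/s^2, so 38.75104 m/s^2 = 38.75104 / 0.01 = 3875.104 Gal ≈ 3875 Gal (4 s.f.). Final answer: 3875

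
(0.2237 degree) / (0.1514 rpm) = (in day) 2.85e-06. Check: 1 degree = 0.017453293 rad, so 0.2237 degree = 0.2237 * 0.017453293 = 0.0039043015 rad. 1 rpm = 0.10471976 rad/s, so 0.1514 rpm = 0.1514 * 0.10471976 = 0.015854571 rad/s. Combine: 0.0039043015 rad / 0.015854571 rad/s = 0.24625716 s. 1 day = 86400 s, so 0.24625716 s = 0.24625716 / 86400 = 2.8501986e-06 day ≈ 2.85e-06 day (4 s.f.).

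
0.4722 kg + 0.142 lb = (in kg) 0.4722 kg is already in kg. 1 lb = 0.45359237 kg, so 0.142 lb = 0.142 * 0.45359237 = 0.064410117 kg. Sum: 0.4722 + 0.064410117 = 0.53661012 kg. Result: 0.53661012 kg ≈ 0.5366 kg (4 s.f.). Final answer: 0.5366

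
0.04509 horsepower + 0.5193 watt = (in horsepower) 1 horsepower = 745.69987 W, so 0.04509 horsepower = 0.04509 * 745.69987 = 33.623607 W. 0.5193 watt = 0.5193 W. Sum: 33.623607 + 0.5193 = 34.142907 W. 1 horsepower = 745.69987 W, so 34.142907 W = 34.142907 / 745.69987 = 0.045786393 horsepower ≈ 0.04579 horsepower (4 s.f.). Final answer: 0.04579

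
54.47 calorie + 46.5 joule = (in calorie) 1 calorie = 4.184 J, so 54.47 calorie = 54.47 * 4.184 = 227.90248 J. 46.5 joule = 46.5 J. Sum: 227.90248 + 46.5 = 274.40248 J. 1 calorie = 4.184 J, so 274.40248 J = 274.40248 / 4.184 = 65.583767 calorie ≈ 65.58 calorie (4 s.f.). Final answer: 65.58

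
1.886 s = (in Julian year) 5.976e-08. Check: 1 Julian year = 31557600 s, so 1.886 s = 1.886 / 31557600 = 5.9763734e-08 Julian year ≈ 5.976e-08 Julian year (4 s.f.).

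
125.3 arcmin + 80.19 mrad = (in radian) 1 arcmin = 0.00029088821 rad, so 125.3 arcmin = 125.3 * 0.00029088821 = 0.036448293 rad. 1 mrad = 0.001 rad, so 80.19 mrad = 80.19 * 0.001 = 0.08019 rad. Sum: 0.036448293 + 0.08019 = 0.11663829 rad. 0.11663829 rad = 0.11663829 radian ≈ 0.1166 radian (4 s.f.). Final answer: 0.1166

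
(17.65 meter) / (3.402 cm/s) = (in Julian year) 17.65 meter = 17.65 m. 1 cm/s = 0.01 m/s, so 3.402 cm/s = 3.402 * 0.01 = 0.03402 m/s. Combine: 17.65 m / 0.03402 m/s = 518.81246 s. 1 Julian year = 31557600 s, so 518.81246 s = 518.81246 / 31557600 = 1.6440175e-05 Julian year ≈ 1.644e-05 Julian year (4 s.f.). Final answer: 1.644e-05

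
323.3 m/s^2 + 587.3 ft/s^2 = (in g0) 323.3 m/s^2 is already in m/s^2. 1 ft/s^2 = 0.3048 m/s^2, so 587.3 ft/s^2 = 587.3 * 0.3048 = 179.00904 m/s^2. Sum: 323.3 + 179.00904 = 502.30904 m/s^2. 1 g0 = 9.80665 m/s^2, so 502.30904 m/s^2 = 502.30904 / 9.80665 = 51.221267 g0 ≈ 51.22 g0 (4 s.f.). Final answer: 51.22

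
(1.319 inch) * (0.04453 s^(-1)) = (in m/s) 1 inch = 0.0254 m, so 1.319 inch = 1.319 * 0.0254 = 0.0335026 m. 0.04453 s^(-1) = 0.04453 Hz. Combine: 0.0335026 m * 0.04453 Hz = 0.0014918708 m/s. Result: 0.0014918708 m/s ≈ 0.001492 m/s (4 s.f.). Final answer: 0.001492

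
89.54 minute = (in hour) 1.492. Check: 1 minute = 60 s, so 89.54 minute = 89.54 * 60 = 5372.4 s. 1 hour = 3600 s, so 5372.4 s = 5372.4 / 3600 = 1.4923333 hour ≈ 1.492 hour (4 s.f.).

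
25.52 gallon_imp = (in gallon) 30.65. Check: 1 gallon_imp = 0.00454609 m^3, so 25.52 gallon_imp = 25.52 * 0.00454609 = 0.11601622 m^3. 1 gallon = 0.0037854118 m^3, so 0.11601622 m^3 = 0.11601622 / 0.0037854118 = 30.648242 gallon ≈ 30.65 gallon (4 s.f.).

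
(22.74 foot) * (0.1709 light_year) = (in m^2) 1 foot = 0.3048 m, so 22.74 foot = 22.74 * 0.3048 = 6.931152 m. 1 light_year = 9.4607305e+15 m, so 0.1709 light_year = 0.1709 * 9.4607305e+15 = 1.6168388e+15 m. Combine: 6.931152 m * 1.6168388e+15 m = 1.1206556e+16 m^2. Result: 1.1206556e+16 m^2 ≈ 1.121e+16 m^2 (4 s.f.). Final answer: 1.121e+16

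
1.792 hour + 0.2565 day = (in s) 2.861e+04. Check: 1 hour = 3600 s, so 1.792 hour = 1.792 * 3600 = 6451.2 s. 1 day = 86400 s, so 0.2565 day = 0.2565 * 86400 = 22161.6 s. Sum: 6451.2 + 22161.6 = 28612.8 s. Result: 28612.8 s ≈ 2.861e+04 s (4 s.f.).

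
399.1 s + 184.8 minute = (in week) 0.01899. Check: 399.1 s is already in s. 1 minute = 60 s, so 184.8 minute = 184.8 * 60 = 11088 s. Sum: 399.1 + 11088 = 11487.1 s. 1 week = 604800 s, so 11487.1 s = 11487.1 / 604800 = 0.018993221 week ≈ 0.01899 week (4 s.f.).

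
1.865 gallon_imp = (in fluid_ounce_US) 286.7. Check: 1 gallon_imp = 0.00454609 m^3, so 1.865 gallon_imp = 1.865 * 0.00454609 = 0.0084784578 m^3. 1 fluid_ounce_US = 2.957353e-05 m^3, so 0.0084784578 m^3 = 0.0084784578 / 2.957353e-05 = 286.69077 fluid_ounce_US ≈ 286.7 fluid_ounce_US (4 s.f.).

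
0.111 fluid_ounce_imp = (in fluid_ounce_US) 1 fluid_ounce_imp = 2.8413063e-05 m^3, so 0.111 fluid_ounce_imp = 0.111 * 2.8413063e-05 = 3.1538499e-06 m^3. 1 fluid_ounce_US = 2.957353e-05 m^3, so 3.1538499e-06 m^3 = 3.1538499e-06 / 2.957353e-05 = 0.10664435 fluid_ounce_US ≈ 0.1066 fluid_ounce_US (4 s.f.). Final answer: 0.1066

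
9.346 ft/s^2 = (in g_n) 1 ft/s^2 = 0.3048 m/s^2, so 9.346 ft/s^2 = 9.346 * 0.3048 = 2.8486608 m/s^2. 1 g_n = 9.80665 m/s^2, so 2.8486608 m/s^2 = 2.8486608 / 9.80665 = 0.29048256 g_n ≈ 0.2905 g_n (4 s.f.). Final answer: 0.2905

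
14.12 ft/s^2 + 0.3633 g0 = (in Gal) 786.7. Check: 1 ft/s^2 = 0.3048 m/s^2, so 14.12 ft/s^2 = 14.12 * 0.3048 = 4.303776 m/s^2. 1 g0 = 9.80665 m/s^2, so 0.3633 g0 = 0.3633 * 9.80665 = 3.5627559 m/s^2. Sum: 4.303776 + 3.5627559 = 7.8665319 m/s^2. 1 Gal = 0.01 m/s^2, so 7.8665319 m/s^2 = 7.8665319 / 0.01 = 786.65319 Gal ≈ 786.7 Gal (4 s.f.).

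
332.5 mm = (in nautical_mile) 1 mm = 0.001 m, so 332.5 mm = 332.5 * 0.001 = 0.3325 m. 1 nautical_mile = 1852 m, so 0.3325 m = 0.3325 / 1852 = 0.00017953564 nautical_mile ≈ 0.0001795 nautical_mile (4 s.f.). Final answer: 0.0001795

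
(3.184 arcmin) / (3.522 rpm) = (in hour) 6.976e-07. Check: 1 arcmin = 0.00029088821 rad, so 3.184 arcmin = 3.184 * 0.00029088821 = 0.00092618806 rad. 1 rpm = 0.10471976 rad/s, so 3.522 rpm = 3.522 * 0.10471976 = 0.36882298 rad/s. Combine: 0.00092618806 rad / 0.36882298 rad/s = 0.0025111994 s. 1 hour = 3600 s, so 0.0025111994 s = 0.0025111994 / 3600 = 6.975554e-07 hour ≈ 6.976e-07 hour (4 s.f.).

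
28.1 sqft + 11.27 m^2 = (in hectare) 0.001388. Check: 1 sqft = 0.09290304 m^2, so 28.1 sqft = 28.1 * 0.09290304 = 2.6105754 m^2. 11.27 m^2 is already in m^2. Sum: 2.6105754 + 11.27 = 13.880575 m^2. 1 hectare = 10000 m^2, so 13.880575 m^2 = 13.880575 / 10000 = 0.0013880575 hectare ≈ 0.001388 hectare (4 s.f.).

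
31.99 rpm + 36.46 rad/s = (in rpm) 1 rpm = 0.10471976 rad/s, so 31.99 rpm = 31.99 * 0.10471976 = 3.349985 rad/s. 36.46 rad/s is already in rad/s. Sum: 3.349985 + 36.46 = 39.809985 rad/s. 1 rpm = 0.10471976 rad/s, so 39.809985 rad/s = 39.809985 / 0.10471976 = 380.15735 rpm ≈ 380.2 rpm (4 s.f.). Final answer: 380.2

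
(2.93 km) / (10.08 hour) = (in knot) 0.157. Check: 1 km = 1000 m, so 2.93 km = 2.93 * 1000 = 2930 m. 1 hour = 3600 s, so 10.08 hour = 10.08 * 3600 = 36288 s. Combine: 2930 m / 36288 s = 0.080742945 m/s. 1 knot = 0.51444444 m/s, so 0.080742945 m/s = 0.080742945 / 0.51444444 = 0.15695173 knot ≈ 0.157 knot (4 s.f.).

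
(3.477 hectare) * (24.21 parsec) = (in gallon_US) 1 hectare = 10000 m^2, so 3.477 hectare = 3.477 * 10000 = 34770 m^2. 1 parsec = 3.0856776e+16 m, so 24.21 parsec = 24.21 * 3.0856776e+16 = 7.4704254e+17 m. Combine: 34770 m^2 * 7.4704254e+17 m = 2.5974669e+22 m^3. 1 gallon_US = 0.0037854118 m^3, so 2.5974669e+22 m^3 = 2.5974669e+22 / 0.0037854118 = 6.8617817e+24 gallon_US ≈ 6.862e+24 gallon_US (4 s.f.). Final answer: 6.862e+24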